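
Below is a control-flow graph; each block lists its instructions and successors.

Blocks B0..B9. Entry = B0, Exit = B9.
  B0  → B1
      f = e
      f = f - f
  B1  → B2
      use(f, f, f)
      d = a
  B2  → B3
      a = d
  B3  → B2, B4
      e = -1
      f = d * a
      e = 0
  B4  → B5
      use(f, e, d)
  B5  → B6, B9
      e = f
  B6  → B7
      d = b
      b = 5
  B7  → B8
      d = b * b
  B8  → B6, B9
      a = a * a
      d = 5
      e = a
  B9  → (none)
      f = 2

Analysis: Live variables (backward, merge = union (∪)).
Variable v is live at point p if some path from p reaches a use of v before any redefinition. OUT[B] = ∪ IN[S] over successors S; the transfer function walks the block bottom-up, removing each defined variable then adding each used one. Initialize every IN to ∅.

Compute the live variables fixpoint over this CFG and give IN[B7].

Per-block solution:
  B0:  IN={a, b, e}  OUT={a, b, f}
  B1:  IN={a, b, f}  OUT={b, d}
  B2:  IN={b, d}  OUT={a, b, d}
  B3:  IN={a, b, d}  OUT={a, b, d, e, f}
  B4:  IN={a, b, d, e, f}  OUT={a, b, f}
  B5:  IN={a, b, f}  OUT={a, b}
  B6:  IN={a, b}  OUT={a, b}
  B7:  IN={a, b}  OUT={a, b}
  B8:  IN={a, b}  OUT={a, b}
  B9:  IN={}  OUT={}

Merge at B7: OUT[B7] = IN[B8] = {a, b}
Applying B7's transfer function to that OUT value gives IN[B7] (row B7 above).

Answer: {a, b}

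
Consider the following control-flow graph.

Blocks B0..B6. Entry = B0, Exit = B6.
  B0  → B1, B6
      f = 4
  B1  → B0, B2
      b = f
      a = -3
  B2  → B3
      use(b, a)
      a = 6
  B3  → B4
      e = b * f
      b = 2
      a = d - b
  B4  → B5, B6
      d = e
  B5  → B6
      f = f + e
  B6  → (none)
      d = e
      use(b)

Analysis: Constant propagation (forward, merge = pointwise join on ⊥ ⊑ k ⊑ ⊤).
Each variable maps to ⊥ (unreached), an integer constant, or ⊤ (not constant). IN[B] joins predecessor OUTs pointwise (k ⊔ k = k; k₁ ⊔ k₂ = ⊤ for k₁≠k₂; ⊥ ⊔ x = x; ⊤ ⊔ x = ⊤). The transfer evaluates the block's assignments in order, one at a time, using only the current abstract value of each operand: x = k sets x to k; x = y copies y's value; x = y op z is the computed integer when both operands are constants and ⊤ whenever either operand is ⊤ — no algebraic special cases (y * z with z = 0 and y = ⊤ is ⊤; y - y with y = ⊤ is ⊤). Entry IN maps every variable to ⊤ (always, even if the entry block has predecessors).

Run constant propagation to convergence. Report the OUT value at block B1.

Fixpoint table:
  B0:  IN=(all ⊤)  OUT={f:4; rest ⊤}
  B1:  IN={f:4; rest ⊤}  OUT={a:-3, b:4, f:4; rest ⊤}
  B2:  IN={a:-3, b:4, f:4; rest ⊤}  OUT={a:6, b:4, f:4; rest ⊤}
  B3:  IN={a:6, b:4, f:4; rest ⊤}  OUT={b:2, e:16, f:4; rest ⊤}
  B4:  IN={b:2, e:16, f:4; rest ⊤}  OUT={b:2, d:16, e:16, f:4; rest ⊤}
  B5:  IN={b:2, d:16, e:16, f:4; rest ⊤}  OUT={b:2, d:16, e:16, f:20; rest ⊤}
  B6:  IN=(all ⊤)  OUT=(all ⊤)

Merge at B1: IN[B1] = OUT[B0] = {a: ⊤, b: ⊤, c: ⊤, d: ⊤, e: ⊤, f: 4}
Applying B1's transfer function to that IN value gives OUT[B1] (row B1 above).

Answer: {a: -3, b: 4, c: ⊤, d: ⊤, e: ⊤, f: 4}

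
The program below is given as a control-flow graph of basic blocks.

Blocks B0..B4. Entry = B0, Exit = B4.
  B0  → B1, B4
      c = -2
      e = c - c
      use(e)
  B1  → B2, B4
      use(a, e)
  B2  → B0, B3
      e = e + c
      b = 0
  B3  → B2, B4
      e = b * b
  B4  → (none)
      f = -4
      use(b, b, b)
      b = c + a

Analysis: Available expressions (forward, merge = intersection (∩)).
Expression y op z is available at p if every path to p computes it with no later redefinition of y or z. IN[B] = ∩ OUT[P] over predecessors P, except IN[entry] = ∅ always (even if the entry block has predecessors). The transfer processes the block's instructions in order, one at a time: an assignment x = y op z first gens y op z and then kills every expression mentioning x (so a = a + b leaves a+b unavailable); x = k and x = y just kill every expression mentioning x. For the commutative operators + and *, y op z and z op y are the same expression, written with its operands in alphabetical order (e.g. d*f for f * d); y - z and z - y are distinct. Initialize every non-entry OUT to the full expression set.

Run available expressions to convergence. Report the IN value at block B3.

Per-block solution:
  B0:   IN={}   OUT={c-c}
  B1:   IN={c-c}   OUT={c-c}
  B2:   IN={c-c}   OUT={c-c}
  B3:   IN={c-c}   OUT={b*b, c-c}
  B4:   IN={c-c}   OUT={a+c, c-c}

Merge at B3: IN[B3] = OUT[B2] = {c-c}

Answer: {c-c}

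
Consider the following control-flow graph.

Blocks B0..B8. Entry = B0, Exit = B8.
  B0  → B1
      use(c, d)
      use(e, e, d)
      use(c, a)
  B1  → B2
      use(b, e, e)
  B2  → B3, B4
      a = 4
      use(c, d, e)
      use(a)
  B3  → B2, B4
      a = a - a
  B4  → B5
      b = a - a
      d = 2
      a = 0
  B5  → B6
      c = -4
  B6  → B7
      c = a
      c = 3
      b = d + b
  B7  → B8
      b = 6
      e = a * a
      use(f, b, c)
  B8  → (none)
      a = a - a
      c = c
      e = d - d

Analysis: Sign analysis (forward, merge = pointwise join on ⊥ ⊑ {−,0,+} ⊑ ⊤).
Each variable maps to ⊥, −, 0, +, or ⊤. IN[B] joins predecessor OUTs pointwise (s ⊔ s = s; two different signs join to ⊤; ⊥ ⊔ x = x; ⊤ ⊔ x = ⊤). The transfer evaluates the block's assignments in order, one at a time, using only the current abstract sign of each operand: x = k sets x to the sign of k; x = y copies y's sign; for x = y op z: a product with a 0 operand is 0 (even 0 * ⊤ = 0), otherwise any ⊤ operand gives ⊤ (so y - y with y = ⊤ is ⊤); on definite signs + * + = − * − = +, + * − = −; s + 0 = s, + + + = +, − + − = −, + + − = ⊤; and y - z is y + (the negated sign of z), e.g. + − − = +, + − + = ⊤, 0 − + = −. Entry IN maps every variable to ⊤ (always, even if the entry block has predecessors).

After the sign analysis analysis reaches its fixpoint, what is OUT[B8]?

Answer: {a: 0, b: +, c: +, d: +, e: ⊤, f: ⊤}

Trace:
Per-block solution:
  B0: | IN=(all ⊤) | OUT=(all ⊤)
  B1: | IN=(all ⊤) | OUT=(all ⊤)
  B2: | IN=(all ⊤) | OUT={a:+; rest ⊤}
  B3: | IN={a:+; rest ⊤} | OUT=(all ⊤)
  B4: | IN=(all ⊤) | OUT={a:0, d:+; rest ⊤}
  B5: | IN={a:0, d:+; rest ⊤} | OUT={a:0, c:-, d:+; rest ⊤}
  B6: | IN={a:0, c:-, d:+; rest ⊤} | OUT={a:0, c:+, d:+; rest ⊤}
  B7: | IN={a:0, c:+, d:+; rest ⊤} | OUT={a:0, b:+, c:+, d:+, e:0; rest ⊤}
  B8: | IN={a:0, b:+, c:+, d:+, e:0; rest ⊤} | OUT={a:0, b:+, c:+, d:+; rest ⊤}

Merge at B8: IN[B8] = OUT[B7] = {a: 0, b: +, c: +, d: +, e: 0, f: ⊤}
Applying B8's transfer function to that IN value gives OUT[B8] (row B8 above).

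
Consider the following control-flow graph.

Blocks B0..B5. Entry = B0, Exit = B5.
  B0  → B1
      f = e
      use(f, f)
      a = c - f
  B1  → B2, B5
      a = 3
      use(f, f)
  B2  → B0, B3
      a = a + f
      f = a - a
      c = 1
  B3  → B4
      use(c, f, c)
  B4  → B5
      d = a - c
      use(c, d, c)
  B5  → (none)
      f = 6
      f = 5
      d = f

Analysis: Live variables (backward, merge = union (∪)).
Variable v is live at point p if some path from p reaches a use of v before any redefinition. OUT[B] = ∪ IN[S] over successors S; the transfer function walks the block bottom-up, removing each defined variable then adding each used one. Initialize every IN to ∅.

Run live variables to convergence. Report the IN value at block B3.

Answer: {a, c, f}

Working:
Converged values:
  B0: | IN={c, e} | OUT={e, f}
  B1: | IN={e, f} | OUT={a, e, f}
  B2: | IN={a, e, f} | OUT={a, c, e, f}
  B3: | IN={a, c, f} | OUT={a, c}
  B4: | IN={a, c} | OUT={}
  B5: | IN={} | OUT={}

Merge at B3: OUT[B3] = IN[B4] = {a, c}
Applying B3's transfer function to that OUT value gives IN[B3] (row B3 above).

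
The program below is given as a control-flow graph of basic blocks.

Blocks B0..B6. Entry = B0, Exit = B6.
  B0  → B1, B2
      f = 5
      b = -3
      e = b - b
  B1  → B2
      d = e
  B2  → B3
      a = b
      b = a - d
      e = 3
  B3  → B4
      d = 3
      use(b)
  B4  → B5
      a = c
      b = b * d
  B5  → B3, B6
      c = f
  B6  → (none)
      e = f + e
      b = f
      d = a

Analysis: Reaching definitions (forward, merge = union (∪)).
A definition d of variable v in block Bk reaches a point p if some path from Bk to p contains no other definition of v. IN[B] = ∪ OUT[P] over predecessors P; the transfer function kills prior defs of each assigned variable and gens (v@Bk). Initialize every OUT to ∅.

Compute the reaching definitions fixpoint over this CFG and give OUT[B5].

Answer: {a@B4, b@B4, c@B5, d@B3, e@B2, f@B0}

Working:
Converged values:
  B0: | IN={} | OUT={b@B0, e@B0, f@B0}
  B1: | IN={b@B0, e@B0, f@B0} | OUT={b@B0, d@B1, e@B0, f@B0}
  B2: | IN={b@B0, d@B1, e@B0, f@B0} | OUT={a@B2, b@B2, d@B1, e@B2, f@B0}
  B3: | IN={a@B2, a@B4, b@B2, b@B4, c@B5, d@B1, d@B3, e@B2, f@B0} | OUT={a@B2, a@B4, b@B2, b@B4, c@B5, d@B3, e@B2, f@B0}
  B4: | IN={a@B2, a@B4, b@B2, b@B4, c@B5, d@B3, e@B2, f@B0} | OUT={a@B4, b@B4, c@B5, d@B3, e@B2, f@B0}
  B5: | IN={a@B4, b@B4, c@B5, d@B3, e@B2, f@B0} | OUT={a@B4, b@B4, c@B5, d@B3, e@B2, f@B0}
  B6: | IN={a@B4, b@B4, c@B5, d@B3, e@B2, f@B0} | OUT={a@B4, b@B6, c@B5, d@B6, e@B6, f@B0}

Merge at B5: IN[B5] = OUT[B4] = {a@B4, b@B4, c@B5, d@B3, e@B2, f@B0}
Applying B5's transfer function to that IN value gives OUT[B5] (row B5 above).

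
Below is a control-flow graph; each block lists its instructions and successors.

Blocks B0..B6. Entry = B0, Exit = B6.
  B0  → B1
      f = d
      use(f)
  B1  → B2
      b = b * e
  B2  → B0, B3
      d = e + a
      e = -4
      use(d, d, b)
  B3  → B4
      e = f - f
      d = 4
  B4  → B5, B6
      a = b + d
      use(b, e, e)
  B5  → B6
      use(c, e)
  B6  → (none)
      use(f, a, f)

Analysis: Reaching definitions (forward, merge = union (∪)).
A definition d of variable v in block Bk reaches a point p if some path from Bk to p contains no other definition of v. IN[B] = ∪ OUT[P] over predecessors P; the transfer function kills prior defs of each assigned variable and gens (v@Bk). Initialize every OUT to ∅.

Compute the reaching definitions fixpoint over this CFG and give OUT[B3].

Per-block solution:
  B0: | IN={b@B1, d@B2, e@B2, f@B0} | OUT={b@B1, d@B2, e@B2, f@B0}
  B1: | IN={b@B1, d@B2, e@B2, f@B0} | OUT={b@B1, d@B2, e@B2, f@B0}
  B2: | IN={b@B1, d@B2, e@B2, f@B0} | OUT={b@B1, d@B2, e@B2, f@B0}
  B3: | IN={b@B1, d@B2, e@B2, f@B0} | OUT={b@B1, d@B3, e@B3, f@B0}
  B4: | IN={b@B1, d@B3, e@B3, f@B0} | OUT={a@B4, b@B1, d@B3, e@B3, f@B0}
  B5: | IN={a@B4, b@B1, d@B3, e@B3, f@B0} | OUT={a@B4, b@B1, d@B3, e@B3, f@B0}
  B6: | IN={a@B4, b@B1, d@B3, e@B3, f@B0} | OUT={a@B4, b@B1, d@B3, e@B3, f@B0}

Merge at B3: IN[B3] = OUT[B2] = {b@B1, d@B2, e@B2, f@B0}
Applying B3's transfer function to that IN value gives OUT[B3] (row B3 above).

Answer: {b@B1, d@B3, e@B3, f@B0}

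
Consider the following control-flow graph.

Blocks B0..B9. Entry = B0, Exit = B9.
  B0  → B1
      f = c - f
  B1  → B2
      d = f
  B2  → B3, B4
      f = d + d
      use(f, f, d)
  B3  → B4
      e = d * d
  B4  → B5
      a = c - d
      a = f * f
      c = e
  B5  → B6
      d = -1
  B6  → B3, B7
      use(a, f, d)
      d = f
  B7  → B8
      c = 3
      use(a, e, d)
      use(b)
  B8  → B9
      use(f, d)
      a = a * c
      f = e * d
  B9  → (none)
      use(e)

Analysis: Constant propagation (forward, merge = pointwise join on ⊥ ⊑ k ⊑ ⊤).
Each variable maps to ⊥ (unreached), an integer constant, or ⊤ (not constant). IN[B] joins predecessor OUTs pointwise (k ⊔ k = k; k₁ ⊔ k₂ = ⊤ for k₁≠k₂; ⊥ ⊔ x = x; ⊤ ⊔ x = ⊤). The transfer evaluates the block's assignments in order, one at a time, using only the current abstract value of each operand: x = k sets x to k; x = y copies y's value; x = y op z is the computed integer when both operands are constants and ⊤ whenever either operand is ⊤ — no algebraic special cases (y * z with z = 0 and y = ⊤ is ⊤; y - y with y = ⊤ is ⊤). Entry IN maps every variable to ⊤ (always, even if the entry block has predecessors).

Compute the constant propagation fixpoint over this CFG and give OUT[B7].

Answer: {a: ⊤, b: ⊤, c: 3, d: ⊤, e: ⊤, f: ⊤}

Working:
Per-block solution:
  B0:  IN=(all ⊤)  OUT=(all ⊤)
  B1:  IN=(all ⊤)  OUT=(all ⊤)
  B2:  IN=(all ⊤)  OUT=(all ⊤)
  B3:  IN=(all ⊤)  OUT=(all ⊤)
  B4:  IN=(all ⊤)  OUT=(all ⊤)
  B5:  IN=(all ⊤)  OUT={d:-1; rest ⊤}
  B6:  IN={d:-1; rest ⊤}  OUT=(all ⊤)
  B7:  IN=(all ⊤)  OUT={c:3; rest ⊤}
  B8:  IN={c:3; rest ⊤}  OUT={c:3; rest ⊤}
  B9:  IN={c:3; rest ⊤}  OUT={c:3; rest ⊤}

Merge at B7: IN[B7] = OUT[B6] = {a: ⊤, b: ⊤, c: ⊤, d: ⊤, e: ⊤, f: ⊤}
Applying B7's transfer function to that IN value gives OUT[B7] (row B7 above).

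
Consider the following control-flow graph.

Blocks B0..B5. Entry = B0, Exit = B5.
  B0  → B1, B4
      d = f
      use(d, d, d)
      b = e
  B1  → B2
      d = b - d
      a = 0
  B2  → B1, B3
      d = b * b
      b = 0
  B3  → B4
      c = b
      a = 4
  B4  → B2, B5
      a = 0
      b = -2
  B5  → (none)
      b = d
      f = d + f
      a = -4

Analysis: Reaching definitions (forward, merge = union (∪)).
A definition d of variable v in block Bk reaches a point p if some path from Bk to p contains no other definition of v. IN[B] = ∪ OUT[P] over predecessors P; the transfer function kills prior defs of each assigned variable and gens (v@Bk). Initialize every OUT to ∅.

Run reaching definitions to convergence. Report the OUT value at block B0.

Answer: {b@B0, d@B0}

Working:
Fixpoint table:
  B0:  IN={}  OUT={b@B0, d@B0}
  B1:  IN={a@B1, a@B4, b@B0, b@B2, c@B3, d@B0, d@B2}  OUT={a@B1, b@B0, b@B2, c@B3, d@B1}
  B2:  IN={a@B1, a@B4, b@B0, b@B2, b@B4, c@B3, d@B0, d@B1, d@B2}  OUT={a@B1, a@B4, b@B2, c@B3, d@B2}
  B3:  IN={a@B1, a@B4, b@B2, c@B3, d@B2}  OUT={a@B3, b@B2, c@B3, d@B2}
  B4:  IN={a@B3, b@B0, b@B2, c@B3, d@B0, d@B2}  OUT={a@B4, b@B4, c@B3, d@B0, d@B2}
  B5:  IN={a@B4, b@B4, c@B3, d@B0, d@B2}  OUT={a@B5, b@B5, c@B3, d@B0, d@B2, f@B5}

B0 is the boundary node: IN[B0] = {}
Applying B0's transfer function to that IN value gives OUT[B0] (row B0 above).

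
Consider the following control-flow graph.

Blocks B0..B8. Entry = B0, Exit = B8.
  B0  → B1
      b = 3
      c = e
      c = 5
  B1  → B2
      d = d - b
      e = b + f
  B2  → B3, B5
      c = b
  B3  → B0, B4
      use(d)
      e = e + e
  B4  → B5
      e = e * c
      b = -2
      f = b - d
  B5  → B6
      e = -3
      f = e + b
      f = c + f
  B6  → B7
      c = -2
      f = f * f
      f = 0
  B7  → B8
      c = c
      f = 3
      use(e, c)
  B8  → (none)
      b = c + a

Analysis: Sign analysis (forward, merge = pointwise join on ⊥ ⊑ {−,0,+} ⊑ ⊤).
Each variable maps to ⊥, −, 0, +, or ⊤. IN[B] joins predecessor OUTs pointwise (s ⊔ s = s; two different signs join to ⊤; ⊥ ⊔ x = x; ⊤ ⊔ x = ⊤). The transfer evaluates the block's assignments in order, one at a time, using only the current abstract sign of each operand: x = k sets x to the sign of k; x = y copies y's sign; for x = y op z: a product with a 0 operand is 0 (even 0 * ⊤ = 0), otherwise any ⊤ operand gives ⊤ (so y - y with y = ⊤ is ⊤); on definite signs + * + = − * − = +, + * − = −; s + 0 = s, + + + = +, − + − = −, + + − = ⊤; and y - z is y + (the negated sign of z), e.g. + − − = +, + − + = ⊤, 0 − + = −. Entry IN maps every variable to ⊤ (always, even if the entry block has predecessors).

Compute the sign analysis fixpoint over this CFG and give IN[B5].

Answer: {a: ⊤, b: ⊤, c: +, d: ⊤, e: ⊤, f: ⊤}

Trace:
Fixpoint table:
  B0:   IN=(all ⊤)   OUT={b:+, c:+; rest ⊤}
  B1:   IN={b:+, c:+; rest ⊤}   OUT={b:+, c:+; rest ⊤}
  B2:   IN={b:+, c:+; rest ⊤}   OUT={b:+, c:+; rest ⊤}
  B3:   IN={b:+, c:+; rest ⊤}   OUT={b:+, c:+; rest ⊤}
  B4:   IN={b:+, c:+; rest ⊤}   OUT={b:-, c:+; rest ⊤}
  B5:   IN={c:+; rest ⊤}   OUT={c:+, e:-; rest ⊤}
  B6:   IN={c:+, e:-; rest ⊤}   OUT={c:-, e:-, f:0; rest ⊤}
  B7:   IN={c:-, e:-, f:0; rest ⊤}   OUT={c:-, e:-, f:+; rest ⊤}
  B8:   IN={c:-, e:-, f:+; rest ⊤}   OUT={c:-, e:-, f:+; rest ⊤}

Merge at B5: IN[B5] = OUT[B2] ⊔ OUT[B4] = {a: ⊤, b: ⊤, c: +, d: ⊤, e: ⊤, f: ⊤}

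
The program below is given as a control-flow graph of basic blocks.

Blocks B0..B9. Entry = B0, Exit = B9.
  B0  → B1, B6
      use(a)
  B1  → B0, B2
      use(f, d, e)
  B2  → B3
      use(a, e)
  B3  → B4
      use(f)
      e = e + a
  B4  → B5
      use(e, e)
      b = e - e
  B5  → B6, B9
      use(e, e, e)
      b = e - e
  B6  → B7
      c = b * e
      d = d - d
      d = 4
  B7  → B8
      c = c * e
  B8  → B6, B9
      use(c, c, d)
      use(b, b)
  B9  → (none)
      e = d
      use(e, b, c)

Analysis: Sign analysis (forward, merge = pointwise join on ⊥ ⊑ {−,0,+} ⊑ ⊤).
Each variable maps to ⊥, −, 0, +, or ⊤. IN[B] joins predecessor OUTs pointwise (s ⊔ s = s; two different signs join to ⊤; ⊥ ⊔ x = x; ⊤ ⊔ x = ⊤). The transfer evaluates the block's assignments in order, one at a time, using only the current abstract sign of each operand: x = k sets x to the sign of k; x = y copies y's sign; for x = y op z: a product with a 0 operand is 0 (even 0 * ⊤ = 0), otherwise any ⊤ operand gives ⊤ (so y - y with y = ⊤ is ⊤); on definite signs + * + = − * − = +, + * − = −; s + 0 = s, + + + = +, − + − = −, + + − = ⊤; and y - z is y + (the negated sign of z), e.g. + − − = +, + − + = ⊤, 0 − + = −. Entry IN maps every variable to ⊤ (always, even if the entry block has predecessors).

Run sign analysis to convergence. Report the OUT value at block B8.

Fixpoint table:
  B0: | IN=(all ⊤) | OUT=(all ⊤)
  B1: | IN=(all ⊤) | OUT=(all ⊤)
  B2: | IN=(all ⊤) | OUT=(all ⊤)
  B3: | IN=(all ⊤) | OUT=(all ⊤)
  B4: | IN=(all ⊤) | OUT=(all ⊤)
  B5: | IN=(all ⊤) | OUT=(all ⊤)
  B6: | IN=(all ⊤) | OUT={d:+; rest ⊤}
  B7: | IN={d:+; rest ⊤} | OUT={d:+; rest ⊤}
  B8: | IN={d:+; rest ⊤} | OUT={d:+; rest ⊤}
  B9: | IN=(all ⊤) | OUT=(all ⊤)

Merge at B8: IN[B8] = OUT[B7] = {a: ⊤, b: ⊤, c: ⊤, d: +, e: ⊤, f: ⊤}
Applying B8's transfer function to that IN value gives OUT[B8] (row B8 above).

Answer: {a: ⊤, b: ⊤, c: ⊤, d: +, e: ⊤, f: ⊤}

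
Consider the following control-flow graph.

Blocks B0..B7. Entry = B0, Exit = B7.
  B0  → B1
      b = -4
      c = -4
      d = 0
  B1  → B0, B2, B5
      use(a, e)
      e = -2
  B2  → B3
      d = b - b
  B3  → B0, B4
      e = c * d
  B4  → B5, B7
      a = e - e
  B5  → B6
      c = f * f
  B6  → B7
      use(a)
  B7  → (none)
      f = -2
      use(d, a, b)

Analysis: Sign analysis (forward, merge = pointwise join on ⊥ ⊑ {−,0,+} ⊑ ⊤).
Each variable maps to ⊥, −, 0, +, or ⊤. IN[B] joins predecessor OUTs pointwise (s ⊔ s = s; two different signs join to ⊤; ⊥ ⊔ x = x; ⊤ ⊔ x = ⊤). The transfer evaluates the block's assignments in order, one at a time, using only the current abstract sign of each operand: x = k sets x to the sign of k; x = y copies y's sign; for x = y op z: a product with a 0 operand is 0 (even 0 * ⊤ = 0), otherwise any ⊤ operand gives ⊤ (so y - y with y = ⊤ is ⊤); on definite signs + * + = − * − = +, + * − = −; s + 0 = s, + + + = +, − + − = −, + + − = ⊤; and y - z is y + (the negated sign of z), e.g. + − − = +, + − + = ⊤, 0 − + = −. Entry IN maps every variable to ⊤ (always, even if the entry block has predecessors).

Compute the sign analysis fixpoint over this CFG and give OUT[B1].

Per-block solution:
  B0:   IN=(all ⊤)   OUT={b:-, c:-, d:0; rest ⊤}
  B1:   IN={b:-, c:-, d:0; rest ⊤}   OUT={b:-, c:-, d:0, e:-; rest ⊤}
  B2:   IN={b:-, c:-, d:0, e:-; rest ⊤}   OUT={b:-, c:-, e:-; rest ⊤}
  B3:   IN={b:-, c:-, e:-; rest ⊤}   OUT={b:-, c:-; rest ⊤}
  B4:   IN={b:-, c:-; rest ⊤}   OUT={b:-, c:-; rest ⊤}
  B5:   IN={b:-, c:-; rest ⊤}   OUT={b:-; rest ⊤}
  B6:   IN={b:-; rest ⊤}   OUT={b:-; rest ⊤}
  B7:   IN={b:-; rest ⊤}   OUT={b:-, f:-; rest ⊤}

Merge at B1: IN[B1] = OUT[B0] = {a: ⊤, b: -, c: -, d: 0, e: ⊤, f: ⊤}
Applying B1's transfer function to that IN value gives OUT[B1] (row B1 above).

Answer: {a: ⊤, b: -, c: -, d: 0, e: -, f: ⊤}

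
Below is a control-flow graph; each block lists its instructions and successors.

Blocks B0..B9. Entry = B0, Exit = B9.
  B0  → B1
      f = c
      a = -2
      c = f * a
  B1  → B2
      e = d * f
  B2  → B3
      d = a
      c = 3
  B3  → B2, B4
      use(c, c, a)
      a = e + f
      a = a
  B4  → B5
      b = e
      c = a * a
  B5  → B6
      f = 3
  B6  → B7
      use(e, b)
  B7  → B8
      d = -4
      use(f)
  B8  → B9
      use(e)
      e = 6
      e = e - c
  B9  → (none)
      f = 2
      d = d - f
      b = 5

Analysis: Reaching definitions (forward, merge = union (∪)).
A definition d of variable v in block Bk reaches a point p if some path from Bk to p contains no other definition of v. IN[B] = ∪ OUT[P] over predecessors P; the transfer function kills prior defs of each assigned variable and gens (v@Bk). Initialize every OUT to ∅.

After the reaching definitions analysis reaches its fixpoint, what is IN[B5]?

Per-block solution:
  B0: | IN={} | OUT={a@B0, c@B0, f@B0}
  B1: | IN={a@B0, c@B0, f@B0} | OUT={a@B0, c@B0, e@B1, f@B0}
  B2: | IN={a@B0, a@B3, c@B0, c@B2, d@B2, e@B1, f@B0} | OUT={a@B0, a@B3, c@B2, d@B2, e@B1, f@B0}
  B3: | IN={a@B0, a@B3, c@B2, d@B2, e@B1, f@B0} | OUT={a@B3, c@B2, d@B2, e@B1, f@B0}
  B4: | IN={a@B3, c@B2, d@B2, e@B1, f@B0} | OUT={a@B3, b@B4, c@B4, d@B2, e@B1, f@B0}
  B5: | IN={a@B3, b@B4, c@B4, d@B2, e@B1, f@B0} | OUT={a@B3, b@B4, c@B4, d@B2, e@B1, f@B5}
  B6: | IN={a@B3, b@B4, c@B4, d@B2, e@B1, f@B5} | OUT={a@B3, b@B4, c@B4, d@B2, e@B1, f@B5}
  B7: | IN={a@B3, b@B4, c@B4, d@B2, e@B1, f@B5} | OUT={a@B3, b@B4, c@B4, d@B7, e@B1, f@B5}
  B8: | IN={a@B3, b@B4, c@B4, d@B7, e@B1, f@B5} | OUT={a@B3, b@B4, c@B4, d@B7, e@B8, f@B5}
  B9: | IN={a@B3, b@B4, c@B4, d@B7, e@B8, f@B5} | OUT={a@B3, b@B9, c@B4, d@B9, e@B8, f@B9}

Merge at B5: IN[B5] = OUT[B4] = {a@B3, b@B4, c@B4, d@B2, e@B1, f@B0}

Answer: {a@B3, b@B4, c@B4, d@B2, e@B1, f@B0}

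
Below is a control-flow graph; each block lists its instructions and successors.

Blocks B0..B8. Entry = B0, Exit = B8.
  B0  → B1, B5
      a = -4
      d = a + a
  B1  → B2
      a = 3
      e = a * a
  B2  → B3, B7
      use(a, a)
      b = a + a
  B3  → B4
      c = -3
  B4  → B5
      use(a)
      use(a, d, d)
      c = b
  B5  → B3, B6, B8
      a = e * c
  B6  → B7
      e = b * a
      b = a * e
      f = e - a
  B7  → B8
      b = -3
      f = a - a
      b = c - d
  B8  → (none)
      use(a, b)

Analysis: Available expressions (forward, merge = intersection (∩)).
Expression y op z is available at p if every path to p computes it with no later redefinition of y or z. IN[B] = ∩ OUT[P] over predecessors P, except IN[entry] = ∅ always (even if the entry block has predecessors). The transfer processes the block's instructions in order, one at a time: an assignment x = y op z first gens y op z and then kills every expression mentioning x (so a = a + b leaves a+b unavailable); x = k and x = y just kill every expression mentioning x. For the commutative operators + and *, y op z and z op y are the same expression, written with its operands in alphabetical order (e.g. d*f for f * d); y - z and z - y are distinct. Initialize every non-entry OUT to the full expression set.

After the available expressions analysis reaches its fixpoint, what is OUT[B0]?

Answer: {a+a}

Trace:
Per-block solution:
  B0: | IN={} | OUT={a+a}
  B1: | IN={a+a} | OUT={a*a}
  B2: | IN={a*a} | OUT={a*a, a+a}
  B3: | IN={} | OUT={}
  B4: | IN={} | OUT={}
  B5: | IN={} | OUT={c*e}
  B6: | IN={c*e} | OUT={a*e, e-a}
  B7: | IN={} | OUT={a-a, c-d}
  B8: | IN={} | OUT={}

B0 is the boundary node: IN[B0] = {}
Applying B0's transfer function to that IN value gives OUT[B0] (row B0 above).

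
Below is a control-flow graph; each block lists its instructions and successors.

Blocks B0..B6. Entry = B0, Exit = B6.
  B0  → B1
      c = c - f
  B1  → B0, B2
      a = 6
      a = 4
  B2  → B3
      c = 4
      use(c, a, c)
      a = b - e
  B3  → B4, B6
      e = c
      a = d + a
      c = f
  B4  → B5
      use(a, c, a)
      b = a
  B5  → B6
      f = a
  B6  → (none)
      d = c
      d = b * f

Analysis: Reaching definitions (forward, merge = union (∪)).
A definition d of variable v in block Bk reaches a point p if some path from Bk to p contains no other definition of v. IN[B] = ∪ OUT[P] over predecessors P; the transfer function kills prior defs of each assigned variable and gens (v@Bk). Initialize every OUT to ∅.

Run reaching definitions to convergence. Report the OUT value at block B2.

Answer: {a@B2, c@B2}

Trace:
Fixpoint table:
  B0: | IN={a@B1, c@B0} | OUT={a@B1, c@B0}
  B1: | IN={a@B1, c@B0} | OUT={a@B1, c@B0}
  B2: | IN={a@B1, c@B0} | OUT={a@B2, c@B2}
  B3: | IN={a@B2, c@B2} | OUT={a@B3, c@B3, e@B3}
  B4: | IN={a@B3, c@B3, e@B3} | OUT={a@B3, b@B4, c@B3, e@B3}
  B5: | IN={a@B3, b@B4, c@B3, e@B3} | OUT={a@B3, b@B4, c@B3, e@B3, f@B5}
  B6: | IN={a@B3, b@B4, c@B3, e@B3, f@B5} | OUT={a@B3, b@B4, c@B3, d@B6, e@B3, f@B5}

Merge at B2: IN[B2] = OUT[B1] = {a@B1, c@B0}
Applying B2's transfer function to that IN value gives OUT[B2] (row B2 above).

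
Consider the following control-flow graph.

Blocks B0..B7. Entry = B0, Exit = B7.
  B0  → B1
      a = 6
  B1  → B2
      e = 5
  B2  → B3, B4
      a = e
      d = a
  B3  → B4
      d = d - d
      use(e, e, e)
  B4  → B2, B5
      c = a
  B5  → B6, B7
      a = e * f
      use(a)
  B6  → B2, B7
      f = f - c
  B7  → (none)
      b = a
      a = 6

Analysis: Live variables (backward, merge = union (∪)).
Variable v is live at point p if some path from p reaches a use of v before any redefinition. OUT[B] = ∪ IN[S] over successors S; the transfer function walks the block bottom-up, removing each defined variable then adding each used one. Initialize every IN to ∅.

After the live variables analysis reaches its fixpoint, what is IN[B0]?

Fixpoint table:
  B0: | IN={f} | OUT={f}
  B1: | IN={f} | OUT={e, f}
  B2: | IN={e, f} | OUT={a, d, e, f}
  B3: | IN={a, d, e, f} | OUT={a, e, f}
  B4: | IN={a, e, f} | OUT={c, e, f}
  B5: | IN={c, e, f} | OUT={a, c, e, f}
  B6: | IN={a, c, e, f} | OUT={a, e, f}
  B7: | IN={a} | OUT={}

Merge at B0: OUT[B0] = IN[B1] = {f}
Applying B0's transfer function to that OUT value gives IN[B0] (row B0 above).

Answer: {f}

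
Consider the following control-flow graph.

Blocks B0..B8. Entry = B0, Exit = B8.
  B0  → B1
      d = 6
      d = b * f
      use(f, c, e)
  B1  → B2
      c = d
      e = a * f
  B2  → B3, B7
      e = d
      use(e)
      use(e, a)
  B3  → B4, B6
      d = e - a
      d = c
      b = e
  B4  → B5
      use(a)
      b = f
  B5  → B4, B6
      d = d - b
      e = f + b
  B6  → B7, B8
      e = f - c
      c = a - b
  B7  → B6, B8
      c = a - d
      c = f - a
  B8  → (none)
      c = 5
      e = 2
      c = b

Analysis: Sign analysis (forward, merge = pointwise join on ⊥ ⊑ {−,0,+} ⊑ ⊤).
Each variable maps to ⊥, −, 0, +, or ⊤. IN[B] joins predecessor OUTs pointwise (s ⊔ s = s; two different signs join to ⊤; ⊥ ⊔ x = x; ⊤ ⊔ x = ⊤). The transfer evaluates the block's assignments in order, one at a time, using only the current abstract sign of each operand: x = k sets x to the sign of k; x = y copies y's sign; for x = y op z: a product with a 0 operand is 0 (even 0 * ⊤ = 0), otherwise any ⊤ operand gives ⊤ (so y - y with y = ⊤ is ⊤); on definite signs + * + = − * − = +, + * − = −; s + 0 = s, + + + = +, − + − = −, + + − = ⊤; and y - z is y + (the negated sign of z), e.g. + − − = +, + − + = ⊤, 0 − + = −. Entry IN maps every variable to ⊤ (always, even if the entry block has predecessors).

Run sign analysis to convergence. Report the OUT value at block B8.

Per-block solution:
  B0:  IN=(all ⊤)  OUT=(all ⊤)
  B1:  IN=(all ⊤)  OUT=(all ⊤)
  B2:  IN=(all ⊤)  OUT=(all ⊤)
  B3:  IN=(all ⊤)  OUT=(all ⊤)
  B4:  IN=(all ⊤)  OUT=(all ⊤)
  B5:  IN=(all ⊤)  OUT=(all ⊤)
  B6:  IN=(all ⊤)  OUT=(all ⊤)
  B7:  IN=(all ⊤)  OUT=(all ⊤)
  B8:  IN=(all ⊤)  OUT={e:+; rest ⊤}

Merge at B8: IN[B8] = OUT[B6] ⊔ OUT[B7] = {a: ⊤, b: ⊤, c: ⊤, d: ⊤, e: ⊤, f: ⊤}
Applying B8's transfer function to that IN value gives OUT[B8] (row B8 above).

Answer: {a: ⊤, b: ⊤, c: ⊤, d: ⊤, e: +, f: ⊤}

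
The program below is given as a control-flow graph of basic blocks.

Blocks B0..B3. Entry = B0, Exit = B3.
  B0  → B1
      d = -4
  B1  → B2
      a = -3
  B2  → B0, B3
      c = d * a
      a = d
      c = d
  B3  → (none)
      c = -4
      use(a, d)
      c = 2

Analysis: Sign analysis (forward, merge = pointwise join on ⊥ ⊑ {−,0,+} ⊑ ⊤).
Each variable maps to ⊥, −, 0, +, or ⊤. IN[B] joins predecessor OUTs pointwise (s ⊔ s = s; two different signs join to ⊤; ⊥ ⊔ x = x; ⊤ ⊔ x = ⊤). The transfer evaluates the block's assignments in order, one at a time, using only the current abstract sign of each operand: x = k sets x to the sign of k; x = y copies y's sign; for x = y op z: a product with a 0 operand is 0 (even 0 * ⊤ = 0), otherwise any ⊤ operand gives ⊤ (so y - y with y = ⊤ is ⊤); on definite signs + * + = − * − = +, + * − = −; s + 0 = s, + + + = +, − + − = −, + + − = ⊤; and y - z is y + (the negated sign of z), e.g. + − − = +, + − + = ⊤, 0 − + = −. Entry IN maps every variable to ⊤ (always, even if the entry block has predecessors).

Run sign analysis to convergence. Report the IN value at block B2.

Converged values:
  B0:  IN=(all ⊤)  OUT={d:-; rest ⊤}
  B1:  IN={d:-; rest ⊤}  OUT={a:-, d:-; rest ⊤}
  B2:  IN={a:-, d:-; rest ⊤}  OUT={a:-, c:-, d:-; rest ⊤}
  B3:  IN={a:-, c:-, d:-; rest ⊤}  OUT={a:-, c:+, d:-; rest ⊤}

Merge at B2: IN[B2] = OUT[B1] = {a: -, b: ⊤, c: ⊤, d: -, e: ⊤, f: ⊤}

Answer: {a: -, b: ⊤, c: ⊤, d: -, e: ⊤, f: ⊤}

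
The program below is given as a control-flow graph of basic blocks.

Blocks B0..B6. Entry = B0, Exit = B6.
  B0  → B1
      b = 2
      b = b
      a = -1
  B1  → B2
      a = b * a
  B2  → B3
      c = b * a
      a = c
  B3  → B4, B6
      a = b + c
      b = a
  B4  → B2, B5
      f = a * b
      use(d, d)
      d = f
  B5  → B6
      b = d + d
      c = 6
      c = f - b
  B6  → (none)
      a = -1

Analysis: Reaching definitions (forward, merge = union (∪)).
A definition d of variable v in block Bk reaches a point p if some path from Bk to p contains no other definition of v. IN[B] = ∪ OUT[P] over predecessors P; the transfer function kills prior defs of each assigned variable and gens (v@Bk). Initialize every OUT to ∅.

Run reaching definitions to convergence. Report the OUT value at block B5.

Fixpoint table:
  B0: | IN={} | OUT={a@B0, b@B0}
  B1: | IN={a@B0, b@B0} | OUT={a@B1, b@B0}
  B2: | IN={a@B1, a@B3, b@B0, b@B3, c@B2, d@B4, f@B4} | OUT={a@B2, b@B0, b@B3, c@B2, d@B4, f@B4}
  B3: | IN={a@B2, b@B0, b@B3, c@B2, d@B4, f@B4} | OUT={a@B3, b@B3, c@B2, d@B4, f@B4}
  B4: | IN={a@B3, b@B3, c@B2, d@B4, f@B4} | OUT={a@B3, b@B3, c@B2, d@B4, f@B4}
  B5: | IN={a@B3, b@B3, c@B2, d@B4, f@B4} | OUT={a@B3, b@B5, c@B5, d@B4, f@B4}
  B6: | IN={a@B3, b@B3, b@B5, c@B2, c@B5, d@B4, f@B4} | OUT={a@B6, b@B3, b@B5, c@B2, c@B5, d@B4, f@B4}

Merge at B5: IN[B5] = OUT[B4] = {a@B3, b@B3, c@B2, d@B4, f@B4}
Applying B5's transfer function to that IN value gives OUT[B5] (row B5 above).

Answer: {a@B3, b@B5, c@B5, d@B4, f@B4}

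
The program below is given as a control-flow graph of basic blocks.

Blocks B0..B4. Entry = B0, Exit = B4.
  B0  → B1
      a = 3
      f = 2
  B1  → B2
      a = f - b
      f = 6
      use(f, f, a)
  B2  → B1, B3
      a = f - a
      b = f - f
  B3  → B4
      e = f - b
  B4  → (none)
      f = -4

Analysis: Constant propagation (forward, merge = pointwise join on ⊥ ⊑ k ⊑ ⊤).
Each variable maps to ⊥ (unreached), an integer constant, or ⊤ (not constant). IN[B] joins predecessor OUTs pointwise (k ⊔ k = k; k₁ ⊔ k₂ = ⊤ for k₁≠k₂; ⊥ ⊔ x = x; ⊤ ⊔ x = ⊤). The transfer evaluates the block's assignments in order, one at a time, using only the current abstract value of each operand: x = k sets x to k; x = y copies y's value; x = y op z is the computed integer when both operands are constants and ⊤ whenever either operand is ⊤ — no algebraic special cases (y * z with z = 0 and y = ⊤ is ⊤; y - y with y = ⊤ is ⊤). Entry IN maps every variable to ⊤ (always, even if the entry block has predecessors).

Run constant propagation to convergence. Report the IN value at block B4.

Fixpoint table:
  B0:  IN=(all ⊤)  OUT={a:3, f:2; rest ⊤}
  B1:  IN=(all ⊤)  OUT={f:6; rest ⊤}
  B2:  IN={f:6; rest ⊤}  OUT={b:0, f:6; rest ⊤}
  B3:  IN={b:0, f:6; rest ⊤}  OUT={b:0, e:6, f:6; rest ⊤}
  B4:  IN={b:0, e:6, f:6; rest ⊤}  OUT={b:0, e:6, f:-4; rest ⊤}

Merge at B4: IN[B4] = OUT[B3] = {a: ⊤, b: 0, c: ⊤, d: ⊤, e: 6, f: 6}

Answer: {a: ⊤, b: 0, c: ⊤, d: ⊤, e: 6, f: 6}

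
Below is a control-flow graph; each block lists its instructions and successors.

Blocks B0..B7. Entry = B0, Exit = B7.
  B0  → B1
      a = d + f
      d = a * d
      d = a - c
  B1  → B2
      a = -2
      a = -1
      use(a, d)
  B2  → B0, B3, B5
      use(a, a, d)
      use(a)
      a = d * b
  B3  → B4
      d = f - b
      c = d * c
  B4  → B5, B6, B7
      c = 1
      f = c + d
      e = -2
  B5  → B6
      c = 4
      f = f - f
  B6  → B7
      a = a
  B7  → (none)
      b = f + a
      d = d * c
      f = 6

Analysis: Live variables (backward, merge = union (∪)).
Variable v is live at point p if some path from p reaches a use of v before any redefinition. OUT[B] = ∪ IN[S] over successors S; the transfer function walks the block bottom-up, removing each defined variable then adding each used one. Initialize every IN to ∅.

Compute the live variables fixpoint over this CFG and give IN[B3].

Answer: {a, b, c, f}

Working:
Converged values:
  B0:   IN={b, c, d, f}   OUT={b, c, d, f}
  B1:   IN={b, c, d, f}   OUT={a, b, c, d, f}
  B2:   IN={a, b, c, d, f}   OUT={a, b, c, d, f}
  B3:   IN={a, b, c, f}   OUT={a, d}
  B4:   IN={a, d}   OUT={a, c, d, f}
  B5:   IN={a, d, f}   OUT={a, c, d, f}
  B6:   IN={a, c, d, f}   OUT={a, c, d, f}
  B7:   IN={a, c, d, f}   OUT={}

Merge at B3: OUT[B3] = IN[B4] = {a, d}
Applying B3's transfer function to that OUT value gives IN[B3] (row B3 above).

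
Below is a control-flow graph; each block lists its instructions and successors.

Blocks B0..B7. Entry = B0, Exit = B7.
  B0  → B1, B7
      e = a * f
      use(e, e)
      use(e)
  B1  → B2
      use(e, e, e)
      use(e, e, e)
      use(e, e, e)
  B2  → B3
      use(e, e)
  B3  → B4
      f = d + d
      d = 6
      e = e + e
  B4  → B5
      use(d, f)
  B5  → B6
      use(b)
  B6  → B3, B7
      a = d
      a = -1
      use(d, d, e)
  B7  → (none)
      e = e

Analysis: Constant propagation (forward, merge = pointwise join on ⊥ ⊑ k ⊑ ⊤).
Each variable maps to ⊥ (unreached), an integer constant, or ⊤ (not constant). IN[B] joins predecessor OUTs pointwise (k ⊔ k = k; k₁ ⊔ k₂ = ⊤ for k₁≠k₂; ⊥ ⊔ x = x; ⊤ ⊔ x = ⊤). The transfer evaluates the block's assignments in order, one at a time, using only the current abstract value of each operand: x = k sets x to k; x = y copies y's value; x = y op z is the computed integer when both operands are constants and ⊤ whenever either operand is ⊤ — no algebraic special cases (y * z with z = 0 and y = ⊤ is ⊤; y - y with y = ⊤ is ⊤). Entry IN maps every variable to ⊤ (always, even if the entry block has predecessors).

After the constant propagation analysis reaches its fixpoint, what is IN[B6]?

Answer: {a: ⊤, b: ⊤, c: ⊤, d: 6, e: ⊤, f: ⊤}

Derivation:
Converged values:
  B0:  IN=(all ⊤)  OUT=(all ⊤)
  B1:  IN=(all ⊤)  OUT=(all ⊤)
  B2:  IN=(all ⊤)  OUT=(all ⊤)
  B3:  IN=(all ⊤)  OUT={d:6; rest ⊤}
  B4:  IN={d:6; rest ⊤}  OUT={d:6; rest ⊤}
  B5:  IN={d:6; rest ⊤}  OUT={d:6; rest ⊤}
  B6:  IN={d:6; rest ⊤}  OUT={a:-1, d:6; rest ⊤}
  B7:  IN=(all ⊤)  OUT=(all ⊤)

Merge at B6: IN[B6] = OUT[B5] = {a: ⊤, b: ⊤, c: ⊤, d: 6, e: ⊤, f: ⊤}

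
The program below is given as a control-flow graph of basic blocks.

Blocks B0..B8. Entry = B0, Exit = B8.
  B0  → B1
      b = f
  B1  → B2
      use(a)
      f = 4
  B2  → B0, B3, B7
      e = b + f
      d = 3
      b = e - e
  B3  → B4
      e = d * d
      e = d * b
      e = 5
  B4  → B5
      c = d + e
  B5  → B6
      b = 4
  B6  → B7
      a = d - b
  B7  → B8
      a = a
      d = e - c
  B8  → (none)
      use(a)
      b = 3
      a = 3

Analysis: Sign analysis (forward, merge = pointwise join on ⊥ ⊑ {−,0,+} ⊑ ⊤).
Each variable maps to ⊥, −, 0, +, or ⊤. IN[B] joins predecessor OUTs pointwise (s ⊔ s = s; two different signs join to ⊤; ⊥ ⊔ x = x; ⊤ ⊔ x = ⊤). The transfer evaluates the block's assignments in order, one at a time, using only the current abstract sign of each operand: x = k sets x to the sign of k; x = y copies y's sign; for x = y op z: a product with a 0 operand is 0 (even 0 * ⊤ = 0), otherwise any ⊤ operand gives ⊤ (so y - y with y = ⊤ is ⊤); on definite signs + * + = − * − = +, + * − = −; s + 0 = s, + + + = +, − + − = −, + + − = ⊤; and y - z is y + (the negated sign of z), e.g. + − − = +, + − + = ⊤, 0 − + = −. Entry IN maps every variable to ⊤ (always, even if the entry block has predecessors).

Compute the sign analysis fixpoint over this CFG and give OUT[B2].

Answer: {a: ⊤, b: ⊤, c: ⊤, d: +, e: ⊤, f: +}

Trace:
Fixpoint table:
  B0:  IN=(all ⊤)  OUT=(all ⊤)
  B1:  IN=(all ⊤)  OUT={f:+; rest ⊤}
  B2:  IN={f:+; rest ⊤}  OUT={d:+, f:+; rest ⊤}
  B3:  IN={d:+, f:+; rest ⊤}  OUT={d:+, e:+, f:+; rest ⊤}
  B4:  IN={d:+, e:+, f:+; rest ⊤}  OUT={c:+, d:+, e:+, f:+; rest ⊤}
  B5:  IN={c:+, d:+, e:+, f:+; rest ⊤}  OUT={b:+, c:+, d:+, e:+, f:+; rest ⊤}
  B6:  IN={b:+, c:+, d:+, e:+, f:+; rest ⊤}  OUT={b:+, c:+, d:+, e:+, f:+; rest ⊤}
  B7:  IN={d:+, f:+; rest ⊤}  OUT={f:+; rest ⊤}
  B8:  IN={f:+; rest ⊤}  OUT={a:+, b:+, f:+; rest ⊤}

Merge at B2: IN[B2] = OUT[B1] = {a: ⊤, b: ⊤, c: ⊤, d: ⊤, e: ⊤, f: +}
Applying B2's transfer function to that IN value gives OUT[B2] (row B2 above).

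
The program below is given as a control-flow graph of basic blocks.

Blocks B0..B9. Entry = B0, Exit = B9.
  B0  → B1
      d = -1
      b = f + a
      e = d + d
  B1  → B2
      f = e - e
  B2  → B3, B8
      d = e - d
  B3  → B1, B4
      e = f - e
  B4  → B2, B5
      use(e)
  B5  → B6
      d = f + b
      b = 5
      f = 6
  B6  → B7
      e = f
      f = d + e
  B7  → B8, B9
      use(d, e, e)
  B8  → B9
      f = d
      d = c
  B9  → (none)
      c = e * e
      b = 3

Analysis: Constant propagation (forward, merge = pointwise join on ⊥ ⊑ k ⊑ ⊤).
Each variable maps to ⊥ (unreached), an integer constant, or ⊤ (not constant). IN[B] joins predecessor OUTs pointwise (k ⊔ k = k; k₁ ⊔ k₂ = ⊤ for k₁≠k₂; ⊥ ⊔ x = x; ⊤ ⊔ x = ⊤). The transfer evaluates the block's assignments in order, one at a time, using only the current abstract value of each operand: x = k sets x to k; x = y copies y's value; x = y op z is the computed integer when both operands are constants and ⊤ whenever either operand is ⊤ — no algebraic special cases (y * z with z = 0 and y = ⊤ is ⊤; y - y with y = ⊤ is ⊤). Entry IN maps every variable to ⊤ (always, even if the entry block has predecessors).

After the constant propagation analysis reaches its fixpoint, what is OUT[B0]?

Answer: {a: ⊤, b: ⊤, c: ⊤, d: -1, e: -2, f: ⊤}

Derivation:
Converged values:
  B0:   IN=(all ⊤)   OUT={d:-1, e:-2; rest ⊤}
  B1:   IN=(all ⊤)   OUT=(all ⊤)
  B2:   IN=(all ⊤)   OUT=(all ⊤)
  B3:   IN=(all ⊤)   OUT=(all ⊤)
  B4:   IN=(all ⊤)   OUT=(all ⊤)
  B5:   IN=(all ⊤)   OUT={b:5, f:6; rest ⊤}
  B6:   IN={b:5, f:6; rest ⊤}   OUT={b:5, e:6; rest ⊤}
  B7:   IN={b:5, e:6; rest ⊤}   OUT={b:5, e:6; rest ⊤}
  B8:   IN=(all ⊤)   OUT=(all ⊤)
  B9:   IN=(all ⊤)   OUT={b:3; rest ⊤}

B0 is the boundary node: IN[B0] = {a: ⊤, b: ⊤, c: ⊤, d: ⊤, e: ⊤, f: ⊤}
Applying B0's transfer function to that IN value gives OUT[B0] (row B0 above).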